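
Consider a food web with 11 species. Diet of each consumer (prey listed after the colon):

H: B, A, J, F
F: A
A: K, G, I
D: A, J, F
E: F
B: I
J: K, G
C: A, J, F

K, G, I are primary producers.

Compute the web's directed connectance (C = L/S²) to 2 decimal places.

The web has S = 11 species and L = 18 feeding links.
C = L / S² = 18 / 121 = 0.1488 ≈ 0.15.

C = 0.15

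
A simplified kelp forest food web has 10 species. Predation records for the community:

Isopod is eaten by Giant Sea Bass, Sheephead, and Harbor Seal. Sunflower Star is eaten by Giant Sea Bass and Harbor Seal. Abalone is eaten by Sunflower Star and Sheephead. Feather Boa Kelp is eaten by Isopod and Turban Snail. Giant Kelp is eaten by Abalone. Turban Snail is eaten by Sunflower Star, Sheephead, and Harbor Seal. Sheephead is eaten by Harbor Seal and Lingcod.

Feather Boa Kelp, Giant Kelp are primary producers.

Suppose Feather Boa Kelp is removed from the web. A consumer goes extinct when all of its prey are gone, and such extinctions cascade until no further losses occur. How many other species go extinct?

2

Remove Feather Boa Kelp.
Round 1: Turban Snail (all prey gone), Isopod (all prey gone) → extinct.
No further losses. Total secondary extinctions: 2.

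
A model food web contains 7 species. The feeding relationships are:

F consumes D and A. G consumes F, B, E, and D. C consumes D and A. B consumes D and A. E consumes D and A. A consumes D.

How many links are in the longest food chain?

One longest chain: D → A → E → G.
It has 4 species and 3 links.

3 links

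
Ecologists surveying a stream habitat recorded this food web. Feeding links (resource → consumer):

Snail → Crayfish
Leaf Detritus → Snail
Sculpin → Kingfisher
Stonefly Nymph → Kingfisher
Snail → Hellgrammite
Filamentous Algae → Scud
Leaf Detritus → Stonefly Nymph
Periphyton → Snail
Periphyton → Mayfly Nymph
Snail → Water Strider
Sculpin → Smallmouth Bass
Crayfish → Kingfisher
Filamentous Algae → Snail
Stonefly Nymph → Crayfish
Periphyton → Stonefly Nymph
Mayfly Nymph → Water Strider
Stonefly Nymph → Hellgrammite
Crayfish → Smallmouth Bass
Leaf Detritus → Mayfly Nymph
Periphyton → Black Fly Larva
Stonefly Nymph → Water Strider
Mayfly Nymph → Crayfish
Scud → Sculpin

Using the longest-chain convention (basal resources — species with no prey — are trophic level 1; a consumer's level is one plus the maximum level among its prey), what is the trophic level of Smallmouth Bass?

Trophic level 4

Leaf Detritus has no prey (basal) → level 1.
Stonefly Nymph eats Leaf Detritus (level 1); other prey at levels: Periphyton 1 → level 2.
Crayfish eats Stonefly Nymph (level 2); other prey at levels: Mayfly Nymph 2, Snail 2 → level 3.
Smallmouth Bass eats Crayfish (level 3); other prey at levels: Sculpin 3 → level 4.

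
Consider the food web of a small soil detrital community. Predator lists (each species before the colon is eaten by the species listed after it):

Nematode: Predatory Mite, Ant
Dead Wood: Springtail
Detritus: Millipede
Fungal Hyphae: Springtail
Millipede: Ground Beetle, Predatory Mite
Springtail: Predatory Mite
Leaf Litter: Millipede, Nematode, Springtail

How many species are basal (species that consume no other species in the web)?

4

Basal species (no prey listed): Detritus, Leaf Litter, Dead Wood, Fungal Hyphae.
Count: 4.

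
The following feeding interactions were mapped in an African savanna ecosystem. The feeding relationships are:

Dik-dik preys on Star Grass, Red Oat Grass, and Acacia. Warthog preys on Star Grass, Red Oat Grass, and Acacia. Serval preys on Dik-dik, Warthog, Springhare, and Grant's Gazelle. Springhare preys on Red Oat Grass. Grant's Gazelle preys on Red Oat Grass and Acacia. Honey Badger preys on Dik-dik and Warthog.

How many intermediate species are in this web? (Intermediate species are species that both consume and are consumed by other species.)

4

Intermediate species (has both prey and predators): Grant's Gazelle, Springhare, Warthog, Dik-dik.
Count: 4.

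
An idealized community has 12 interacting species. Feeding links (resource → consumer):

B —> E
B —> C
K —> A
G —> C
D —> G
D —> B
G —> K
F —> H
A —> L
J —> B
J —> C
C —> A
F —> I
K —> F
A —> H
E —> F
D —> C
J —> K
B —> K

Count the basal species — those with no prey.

2

Basal species (no prey listed): D, J.
Count: 2.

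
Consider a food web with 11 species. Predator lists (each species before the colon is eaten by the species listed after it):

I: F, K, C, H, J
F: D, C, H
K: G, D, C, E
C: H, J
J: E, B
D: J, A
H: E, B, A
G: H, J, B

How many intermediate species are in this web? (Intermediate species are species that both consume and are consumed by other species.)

7

Intermediate species (has both prey and predators): F, K, G, D, C, H, J.
Count: 7.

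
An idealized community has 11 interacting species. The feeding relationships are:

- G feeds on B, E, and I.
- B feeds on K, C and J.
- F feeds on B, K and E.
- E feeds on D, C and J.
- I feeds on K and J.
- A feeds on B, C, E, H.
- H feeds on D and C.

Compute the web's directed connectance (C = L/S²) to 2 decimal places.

The web has S = 11 species and L = 20 feeding links.
C = L / S² = 20 / 121 = 0.1653 ≈ 0.17.

C = 0.17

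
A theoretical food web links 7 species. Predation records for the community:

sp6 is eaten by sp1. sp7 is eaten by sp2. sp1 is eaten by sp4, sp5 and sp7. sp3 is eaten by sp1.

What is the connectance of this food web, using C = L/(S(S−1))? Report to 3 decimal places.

C = 0.143

The web has S = 7 species and L = 6 feeding links.
C = L / (S(S−1)) = 6 / 42 = 0.1429 ≈ 0.143.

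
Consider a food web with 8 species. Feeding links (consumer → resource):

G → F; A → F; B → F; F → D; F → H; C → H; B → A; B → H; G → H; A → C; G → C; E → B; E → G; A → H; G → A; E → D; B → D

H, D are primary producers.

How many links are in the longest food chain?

4 links

One longest chain: H → C → A → B → E.
It has 5 species and 4 links.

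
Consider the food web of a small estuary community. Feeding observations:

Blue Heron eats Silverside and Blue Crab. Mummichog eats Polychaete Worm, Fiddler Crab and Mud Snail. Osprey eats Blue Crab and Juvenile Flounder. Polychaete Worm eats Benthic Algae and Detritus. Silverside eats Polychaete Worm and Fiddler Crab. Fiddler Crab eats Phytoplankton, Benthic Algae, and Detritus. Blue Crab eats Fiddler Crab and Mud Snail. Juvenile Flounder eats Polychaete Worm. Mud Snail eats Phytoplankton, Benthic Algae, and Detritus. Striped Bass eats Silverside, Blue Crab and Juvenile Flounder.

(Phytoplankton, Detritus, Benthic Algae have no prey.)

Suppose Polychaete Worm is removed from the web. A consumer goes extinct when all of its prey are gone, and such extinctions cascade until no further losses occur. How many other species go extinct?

Remove Polychaete Worm.
Round 1: Juvenile Flounder (all prey gone) → extinct.
No further losses. Total secondary extinctions: 1.

1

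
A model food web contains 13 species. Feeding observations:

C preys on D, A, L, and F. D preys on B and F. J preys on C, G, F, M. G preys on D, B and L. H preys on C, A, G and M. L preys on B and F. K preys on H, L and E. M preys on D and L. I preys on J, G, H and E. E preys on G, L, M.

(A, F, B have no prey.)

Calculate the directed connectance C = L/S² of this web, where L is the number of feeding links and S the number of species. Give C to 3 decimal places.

C = 0.183

The web has S = 13 species and L = 31 feeding links.
C = L / S² = 31 / 169 = 0.1834 ≈ 0.183.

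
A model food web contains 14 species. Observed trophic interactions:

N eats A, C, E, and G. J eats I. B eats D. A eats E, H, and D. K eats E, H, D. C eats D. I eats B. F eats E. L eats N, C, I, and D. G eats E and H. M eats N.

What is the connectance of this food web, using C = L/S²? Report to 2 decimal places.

The web has S = 14 species and L = 22 feeding links.
C = L / S² = 22 / 196 = 0.1122 ≈ 0.11.

C = 0.11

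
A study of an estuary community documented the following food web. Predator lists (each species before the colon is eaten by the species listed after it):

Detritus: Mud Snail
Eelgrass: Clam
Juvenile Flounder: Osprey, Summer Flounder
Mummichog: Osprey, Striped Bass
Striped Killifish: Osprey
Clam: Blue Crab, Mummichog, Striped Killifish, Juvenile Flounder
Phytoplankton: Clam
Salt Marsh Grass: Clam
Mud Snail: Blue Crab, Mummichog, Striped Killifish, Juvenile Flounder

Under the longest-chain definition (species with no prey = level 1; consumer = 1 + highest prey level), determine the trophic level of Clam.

Trophic level 2

Salt Marsh Grass has no prey (basal) → level 1.
Clam eats Salt Marsh Grass (level 1); other prey at levels: Eelgrass 1, Phytoplankton 1 → level 2.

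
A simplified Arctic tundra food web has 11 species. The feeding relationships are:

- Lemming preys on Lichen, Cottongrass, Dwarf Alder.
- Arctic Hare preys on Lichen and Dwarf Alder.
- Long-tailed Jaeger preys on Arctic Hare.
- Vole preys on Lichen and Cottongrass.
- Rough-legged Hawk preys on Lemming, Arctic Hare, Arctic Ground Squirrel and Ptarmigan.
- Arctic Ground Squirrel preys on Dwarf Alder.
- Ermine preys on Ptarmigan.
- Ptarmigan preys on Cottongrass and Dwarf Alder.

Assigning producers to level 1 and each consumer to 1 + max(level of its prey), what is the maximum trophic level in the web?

3

Producers (level 1): Dwarf Alder, Cottongrass, Lichen.
Dwarf Alder → Arctic Hare → Long-tailed Jaeger gives Long-tailed Jaeger level 3.
No species has a prey at level 3, so no species reaches level 4.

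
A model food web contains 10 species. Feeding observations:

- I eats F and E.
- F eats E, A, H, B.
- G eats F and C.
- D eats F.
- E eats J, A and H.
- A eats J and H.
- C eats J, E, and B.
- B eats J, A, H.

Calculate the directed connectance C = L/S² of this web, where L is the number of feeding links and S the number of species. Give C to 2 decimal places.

C = 0.20

The web has S = 10 species and L = 20 feeding links.
C = L / S² = 20 / 100 = 0.2000 ≈ 0.20.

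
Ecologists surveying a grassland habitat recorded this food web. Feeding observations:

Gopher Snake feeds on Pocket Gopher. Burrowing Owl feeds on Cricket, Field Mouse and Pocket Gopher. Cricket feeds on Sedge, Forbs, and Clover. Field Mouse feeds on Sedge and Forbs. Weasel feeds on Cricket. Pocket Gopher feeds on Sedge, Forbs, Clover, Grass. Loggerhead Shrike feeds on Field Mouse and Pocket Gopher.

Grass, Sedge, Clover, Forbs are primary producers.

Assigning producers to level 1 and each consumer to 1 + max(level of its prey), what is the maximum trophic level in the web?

Producers (level 1): Grass, Sedge, Clover, Forbs.
Sedge → Field Mouse → Loggerhead Shrike gives Loggerhead Shrike level 3.
No species has a prey at level 3, so no species reaches level 4.

3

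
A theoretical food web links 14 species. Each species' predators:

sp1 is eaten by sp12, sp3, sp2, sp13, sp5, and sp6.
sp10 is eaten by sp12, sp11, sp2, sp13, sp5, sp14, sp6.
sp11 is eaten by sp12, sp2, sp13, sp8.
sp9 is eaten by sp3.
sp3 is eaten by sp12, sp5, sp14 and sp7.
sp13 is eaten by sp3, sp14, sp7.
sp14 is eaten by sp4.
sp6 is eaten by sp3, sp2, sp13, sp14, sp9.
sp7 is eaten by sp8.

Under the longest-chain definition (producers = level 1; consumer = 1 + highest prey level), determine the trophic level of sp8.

sp1 is a producer → level 1.
sp6 eats sp1 (level 1); other prey at levels: sp10 1 → level 2.
sp13 eats sp6 (level 2); other prey at levels: sp1 1, sp10 1, sp11 2 → level 3.
sp3 eats sp13 (level 3); other prey at levels: sp1 1, sp6 2, sp9 3 → level 4.
sp7 eats sp3 (level 4); other prey at levels: sp13 3 → level 5.
sp8 eats sp7 (level 5); other prey at levels: sp11 2 → level 6.

Trophic level 6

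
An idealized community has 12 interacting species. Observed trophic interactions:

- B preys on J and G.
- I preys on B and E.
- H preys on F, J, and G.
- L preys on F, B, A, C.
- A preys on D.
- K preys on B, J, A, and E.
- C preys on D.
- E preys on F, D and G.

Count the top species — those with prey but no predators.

Top species (has prey, but nothing eats it): H, I, K, L.
Count: 4.

4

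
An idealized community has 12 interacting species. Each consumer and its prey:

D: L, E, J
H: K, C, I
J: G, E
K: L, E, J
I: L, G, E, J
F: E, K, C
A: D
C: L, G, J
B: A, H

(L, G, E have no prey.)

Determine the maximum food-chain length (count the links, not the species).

4 links

One longest chain: G → J → D → A → B.
It has 5 species and 4 links.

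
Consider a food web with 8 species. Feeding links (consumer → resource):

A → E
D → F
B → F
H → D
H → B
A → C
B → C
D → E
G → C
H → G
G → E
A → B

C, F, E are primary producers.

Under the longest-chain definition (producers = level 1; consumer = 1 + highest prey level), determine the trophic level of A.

C is a producer → level 1.
B eats C (level 1); other prey at levels: F 1 → level 2.
A eats B (level 2); other prey at levels: C 1, E 1 → level 3.

Trophic level 3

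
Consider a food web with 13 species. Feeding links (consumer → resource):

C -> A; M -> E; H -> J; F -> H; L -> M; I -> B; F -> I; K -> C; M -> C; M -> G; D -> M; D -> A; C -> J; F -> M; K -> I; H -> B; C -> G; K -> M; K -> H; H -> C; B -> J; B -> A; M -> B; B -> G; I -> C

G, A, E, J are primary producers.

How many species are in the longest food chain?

4 species

One longest chain: G → C → M → D.
It has 4 species and 3 links.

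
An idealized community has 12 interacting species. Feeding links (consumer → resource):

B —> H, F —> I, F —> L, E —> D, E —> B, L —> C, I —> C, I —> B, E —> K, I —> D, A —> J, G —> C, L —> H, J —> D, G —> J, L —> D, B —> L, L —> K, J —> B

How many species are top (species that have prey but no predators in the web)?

4

Top species (has prey, but nothing eats it): E, A, G, F.
Count: 4.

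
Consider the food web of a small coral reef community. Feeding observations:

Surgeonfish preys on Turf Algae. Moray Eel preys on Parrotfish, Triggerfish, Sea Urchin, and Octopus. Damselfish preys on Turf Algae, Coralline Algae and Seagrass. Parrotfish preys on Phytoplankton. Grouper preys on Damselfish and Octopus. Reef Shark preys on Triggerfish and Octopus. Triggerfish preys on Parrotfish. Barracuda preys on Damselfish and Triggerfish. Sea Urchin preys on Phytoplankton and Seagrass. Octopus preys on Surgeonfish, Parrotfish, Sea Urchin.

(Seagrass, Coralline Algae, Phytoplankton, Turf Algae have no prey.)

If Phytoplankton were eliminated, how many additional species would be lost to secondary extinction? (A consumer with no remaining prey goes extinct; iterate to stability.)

Remove Phytoplankton.
Round 1: Parrotfish (all prey gone) → extinct.
Round 2: Triggerfish (all prey gone) → extinct.
No further losses. Total secondary extinctions: 2.

2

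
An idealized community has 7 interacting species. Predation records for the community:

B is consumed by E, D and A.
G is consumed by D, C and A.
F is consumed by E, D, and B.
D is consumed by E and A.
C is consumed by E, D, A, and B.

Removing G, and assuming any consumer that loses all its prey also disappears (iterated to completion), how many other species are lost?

Remove G.
Round 1: C (all prey gone) → extinct.
No further losses. Total secondary extinctions: 1.

1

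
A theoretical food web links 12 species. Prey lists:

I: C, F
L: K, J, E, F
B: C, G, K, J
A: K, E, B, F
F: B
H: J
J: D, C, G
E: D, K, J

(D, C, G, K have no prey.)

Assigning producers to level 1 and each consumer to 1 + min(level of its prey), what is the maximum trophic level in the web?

3

Producers (level 1): D, C, G, K.
Following each consumer down to its lowest-level prey: C → B → F (levels 1 through 3).
All prey of F (B 2) are at level 2 or above, so F is at level 1 + 2 = 3.
Every consumer has at least one prey at level 2 or below, so none exceeds level 3.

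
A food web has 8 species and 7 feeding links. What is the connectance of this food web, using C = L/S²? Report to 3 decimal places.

C = 0.109

The web has S = 8 species and L = 7 feeding links.
C = L / S² = 7 / 64 = 0.1094 ≈ 0.109.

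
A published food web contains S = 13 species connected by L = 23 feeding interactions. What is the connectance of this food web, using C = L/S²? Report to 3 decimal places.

The web has S = 13 species and L = 23 feeding links.
C = L / S² = 23 / 169 = 0.1361 ≈ 0.136.

C = 0.136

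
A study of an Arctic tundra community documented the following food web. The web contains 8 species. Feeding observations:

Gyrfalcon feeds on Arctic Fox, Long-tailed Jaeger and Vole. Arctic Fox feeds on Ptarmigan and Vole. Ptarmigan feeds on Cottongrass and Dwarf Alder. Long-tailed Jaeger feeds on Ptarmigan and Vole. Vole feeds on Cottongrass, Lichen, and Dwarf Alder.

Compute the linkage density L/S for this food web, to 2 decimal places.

There are L = 12 links among S = 8 species.
L/S = 12/8 = 1.5000 ≈ 1.50.

L/S = 1.50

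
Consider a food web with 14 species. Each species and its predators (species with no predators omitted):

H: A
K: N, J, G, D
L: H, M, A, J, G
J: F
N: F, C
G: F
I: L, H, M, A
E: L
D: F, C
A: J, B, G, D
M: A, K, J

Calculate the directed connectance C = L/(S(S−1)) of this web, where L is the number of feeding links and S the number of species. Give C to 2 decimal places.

The web has S = 14 species and L = 28 feeding links.
C = L / (S(S−1)) = 28 / 182 = 0.1538 ≈ 0.15.

C = 0.15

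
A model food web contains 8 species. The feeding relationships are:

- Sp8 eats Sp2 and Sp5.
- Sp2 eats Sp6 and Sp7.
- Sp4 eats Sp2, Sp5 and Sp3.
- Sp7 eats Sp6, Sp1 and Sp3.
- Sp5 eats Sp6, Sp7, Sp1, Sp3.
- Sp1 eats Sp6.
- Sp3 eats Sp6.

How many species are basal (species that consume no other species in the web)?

Basal species (no prey listed): Sp6.
Count: 1.

1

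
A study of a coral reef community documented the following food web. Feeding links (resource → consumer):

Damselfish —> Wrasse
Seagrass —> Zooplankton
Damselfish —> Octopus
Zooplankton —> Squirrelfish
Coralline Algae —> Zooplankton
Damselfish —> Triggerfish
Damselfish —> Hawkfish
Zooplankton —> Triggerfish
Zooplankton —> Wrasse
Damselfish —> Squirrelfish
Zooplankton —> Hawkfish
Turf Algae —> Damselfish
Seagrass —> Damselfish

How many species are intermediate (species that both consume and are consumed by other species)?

2

Intermediate species (has both prey and predators): Damselfish, Zooplankton.
Count: 2.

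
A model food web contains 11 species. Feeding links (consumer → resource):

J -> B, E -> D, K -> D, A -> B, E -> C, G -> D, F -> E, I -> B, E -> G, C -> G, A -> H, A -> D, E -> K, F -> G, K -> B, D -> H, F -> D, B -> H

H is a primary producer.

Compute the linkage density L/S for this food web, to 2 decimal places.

There are L = 18 links among S = 11 species.
L/S = 18/11 = 1.6364 ≈ 1.64.

L/S = 1.64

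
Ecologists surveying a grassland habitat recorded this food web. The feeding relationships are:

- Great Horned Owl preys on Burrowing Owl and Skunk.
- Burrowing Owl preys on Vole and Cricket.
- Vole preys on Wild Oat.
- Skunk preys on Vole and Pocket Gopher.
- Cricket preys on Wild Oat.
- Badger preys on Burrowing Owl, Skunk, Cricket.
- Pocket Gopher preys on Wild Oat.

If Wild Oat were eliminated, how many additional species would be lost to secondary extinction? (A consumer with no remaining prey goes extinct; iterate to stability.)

7

Remove Wild Oat.
Round 1: Vole (all prey gone), Cricket (all prey gone), Pocket Gopher (all prey gone) → extinct.
Round 2: Burrowing Owl (all prey gone), Skunk (all prey gone) → extinct.
Round 3: Badger (all prey gone), Great Horned Owl (all prey gone) → extinct.
No further losses. Total secondary extinctions: 7.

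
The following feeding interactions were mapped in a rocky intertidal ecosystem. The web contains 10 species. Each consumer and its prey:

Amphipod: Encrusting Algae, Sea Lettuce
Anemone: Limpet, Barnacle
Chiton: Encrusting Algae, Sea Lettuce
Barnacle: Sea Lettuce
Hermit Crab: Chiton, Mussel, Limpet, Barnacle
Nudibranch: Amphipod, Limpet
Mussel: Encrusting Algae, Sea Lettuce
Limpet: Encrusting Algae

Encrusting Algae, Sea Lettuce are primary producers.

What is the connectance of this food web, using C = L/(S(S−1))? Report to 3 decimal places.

The web has S = 10 species and L = 16 feeding links.
C = L / (S(S−1)) = 16 / 90 = 0.1778 ≈ 0.178.

C = 0.178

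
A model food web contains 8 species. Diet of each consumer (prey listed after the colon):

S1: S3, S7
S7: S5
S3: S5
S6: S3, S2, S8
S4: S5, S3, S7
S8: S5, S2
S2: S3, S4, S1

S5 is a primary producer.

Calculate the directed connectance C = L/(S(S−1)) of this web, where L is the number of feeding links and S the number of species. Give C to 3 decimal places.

The web has S = 8 species and L = 15 feeding links.
C = L / (S(S−1)) = 15 / 56 = 0.2679 ≈ 0.268.

C = 0.268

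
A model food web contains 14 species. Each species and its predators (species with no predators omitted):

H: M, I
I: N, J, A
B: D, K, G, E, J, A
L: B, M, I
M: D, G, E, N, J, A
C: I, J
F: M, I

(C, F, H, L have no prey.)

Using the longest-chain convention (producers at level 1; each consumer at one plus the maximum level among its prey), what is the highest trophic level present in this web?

Producers (level 1): C, F, H, L.
L → B → D gives D level 3.
No species has a prey at level 3, so no species reaches level 4.

3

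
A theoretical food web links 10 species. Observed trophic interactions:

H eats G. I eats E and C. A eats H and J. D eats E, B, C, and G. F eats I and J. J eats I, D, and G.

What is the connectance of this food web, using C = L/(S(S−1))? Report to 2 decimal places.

The web has S = 10 species and L = 14 feeding links.
C = L / (S(S−1)) = 14 / 90 = 0.1556 ≈ 0.16.

C = 0.16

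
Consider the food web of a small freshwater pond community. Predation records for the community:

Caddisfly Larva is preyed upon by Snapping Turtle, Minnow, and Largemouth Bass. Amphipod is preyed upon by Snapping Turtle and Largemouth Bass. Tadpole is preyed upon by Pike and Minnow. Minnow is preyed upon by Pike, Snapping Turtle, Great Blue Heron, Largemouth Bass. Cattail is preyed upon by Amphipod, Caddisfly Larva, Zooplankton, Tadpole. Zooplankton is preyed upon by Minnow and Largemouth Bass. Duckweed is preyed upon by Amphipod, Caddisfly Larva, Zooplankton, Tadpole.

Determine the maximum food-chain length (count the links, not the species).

3 links

One longest chain: Duckweed → Zooplankton → Minnow → Snapping Turtle.
It has 4 species and 3 links.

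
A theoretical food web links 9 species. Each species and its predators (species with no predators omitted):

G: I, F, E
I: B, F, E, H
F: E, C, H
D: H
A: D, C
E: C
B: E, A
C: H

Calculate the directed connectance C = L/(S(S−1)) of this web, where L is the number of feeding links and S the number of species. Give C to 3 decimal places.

C = 0.236

The web has S = 9 species and L = 17 feeding links.
C = L / (S(S−1)) = 17 / 72 = 0.2361 ≈ 0.236.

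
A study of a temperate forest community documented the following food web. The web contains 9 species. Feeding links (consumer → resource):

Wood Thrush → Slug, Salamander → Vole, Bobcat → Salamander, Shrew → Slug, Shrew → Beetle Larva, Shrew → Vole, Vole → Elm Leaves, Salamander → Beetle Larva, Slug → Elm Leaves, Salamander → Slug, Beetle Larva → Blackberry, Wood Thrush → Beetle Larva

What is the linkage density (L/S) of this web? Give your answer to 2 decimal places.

There are L = 12 links among S = 9 species.
L/S = 12/9 = 1.3333 ≈ 1.33.

L/S = 1.33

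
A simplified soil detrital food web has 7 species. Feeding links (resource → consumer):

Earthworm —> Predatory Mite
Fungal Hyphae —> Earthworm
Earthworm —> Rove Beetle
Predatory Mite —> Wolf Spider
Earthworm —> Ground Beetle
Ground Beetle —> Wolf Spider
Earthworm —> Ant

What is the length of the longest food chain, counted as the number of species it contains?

4 species

One longest chain: Fungal Hyphae → Earthworm → Ground Beetle → Wolf Spider.
It has 4 species and 3 links.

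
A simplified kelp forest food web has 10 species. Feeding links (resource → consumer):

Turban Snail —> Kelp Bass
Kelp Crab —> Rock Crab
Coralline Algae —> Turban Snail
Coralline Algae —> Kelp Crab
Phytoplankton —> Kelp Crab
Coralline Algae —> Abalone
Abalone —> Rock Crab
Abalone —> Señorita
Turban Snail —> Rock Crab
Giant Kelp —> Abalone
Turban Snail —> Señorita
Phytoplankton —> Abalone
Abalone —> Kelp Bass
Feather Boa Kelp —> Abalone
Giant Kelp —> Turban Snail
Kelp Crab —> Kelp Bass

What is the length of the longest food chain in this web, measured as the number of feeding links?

2 links

One longest chain: Phytoplankton → Abalone → Rock Crab.
It has 3 species and 2 links.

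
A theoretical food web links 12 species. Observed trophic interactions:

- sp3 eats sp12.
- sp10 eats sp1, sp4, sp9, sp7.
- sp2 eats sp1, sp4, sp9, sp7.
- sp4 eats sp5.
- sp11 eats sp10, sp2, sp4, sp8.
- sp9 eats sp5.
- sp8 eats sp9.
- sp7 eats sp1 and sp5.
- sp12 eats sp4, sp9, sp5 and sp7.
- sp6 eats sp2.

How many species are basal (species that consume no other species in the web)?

Basal species (no prey listed): sp1, sp5.
Count: 2.

2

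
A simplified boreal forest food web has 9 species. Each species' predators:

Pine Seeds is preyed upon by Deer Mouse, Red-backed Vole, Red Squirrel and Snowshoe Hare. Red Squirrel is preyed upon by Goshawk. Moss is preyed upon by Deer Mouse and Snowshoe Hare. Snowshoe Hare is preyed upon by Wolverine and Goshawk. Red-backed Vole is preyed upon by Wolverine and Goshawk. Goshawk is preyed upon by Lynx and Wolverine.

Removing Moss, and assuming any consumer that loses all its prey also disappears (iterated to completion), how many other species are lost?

Remove Moss.
Every predator of it retains at least one other prey: Snowshoe Hare still has Pine Seeds; Deer Mouse still has Pine Seeds.
No consumer loses all prey, so no secondary extinctions occur.

0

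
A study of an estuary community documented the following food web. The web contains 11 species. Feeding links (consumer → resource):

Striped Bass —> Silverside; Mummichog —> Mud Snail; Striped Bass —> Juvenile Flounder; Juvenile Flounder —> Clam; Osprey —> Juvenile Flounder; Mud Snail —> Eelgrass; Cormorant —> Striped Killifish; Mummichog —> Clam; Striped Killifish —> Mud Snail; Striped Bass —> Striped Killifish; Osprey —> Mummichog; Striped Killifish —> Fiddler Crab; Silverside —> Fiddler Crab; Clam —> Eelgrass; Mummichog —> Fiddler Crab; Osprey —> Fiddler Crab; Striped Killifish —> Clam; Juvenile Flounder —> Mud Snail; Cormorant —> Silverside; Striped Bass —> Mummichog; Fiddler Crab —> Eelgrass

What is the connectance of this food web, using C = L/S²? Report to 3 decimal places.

C = 0.174

The web has S = 11 species and L = 21 feeding links.
C = L / S² = 21 / 121 = 0.1736 ≈ 0.174.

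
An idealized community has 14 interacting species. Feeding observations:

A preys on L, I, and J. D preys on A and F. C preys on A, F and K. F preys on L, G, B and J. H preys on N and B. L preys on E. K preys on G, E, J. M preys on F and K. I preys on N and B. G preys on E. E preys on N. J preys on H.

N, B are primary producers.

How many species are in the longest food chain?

5 species

One longest chain: N → H → J → F → D.
It has 5 species and 4 links.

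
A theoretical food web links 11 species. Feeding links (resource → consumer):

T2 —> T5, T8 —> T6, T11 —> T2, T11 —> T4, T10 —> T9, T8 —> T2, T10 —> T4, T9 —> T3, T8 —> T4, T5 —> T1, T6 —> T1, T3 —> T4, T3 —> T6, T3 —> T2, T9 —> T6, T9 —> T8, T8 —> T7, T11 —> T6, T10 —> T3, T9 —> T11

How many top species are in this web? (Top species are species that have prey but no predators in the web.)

Top species (has prey, but nothing eats it): T4, T7, T1.
Count: 3.

3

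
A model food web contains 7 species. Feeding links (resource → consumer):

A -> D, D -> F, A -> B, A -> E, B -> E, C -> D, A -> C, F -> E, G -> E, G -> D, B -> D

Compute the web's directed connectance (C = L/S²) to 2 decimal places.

C = 0.22

The web has S = 7 species and L = 11 feeding links.
C = L / S² = 11 / 49 = 0.2245 ≈ 0.22.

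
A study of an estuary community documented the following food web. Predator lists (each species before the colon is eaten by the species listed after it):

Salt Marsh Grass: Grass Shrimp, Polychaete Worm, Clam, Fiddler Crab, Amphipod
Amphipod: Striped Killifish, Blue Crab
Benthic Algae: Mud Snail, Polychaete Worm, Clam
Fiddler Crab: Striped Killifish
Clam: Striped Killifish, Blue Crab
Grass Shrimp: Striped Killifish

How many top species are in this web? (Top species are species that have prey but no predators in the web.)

4

Top species (has prey, but nothing eats it): Mud Snail, Polychaete Worm, Striped Killifish, Blue Crab.
Count: 4.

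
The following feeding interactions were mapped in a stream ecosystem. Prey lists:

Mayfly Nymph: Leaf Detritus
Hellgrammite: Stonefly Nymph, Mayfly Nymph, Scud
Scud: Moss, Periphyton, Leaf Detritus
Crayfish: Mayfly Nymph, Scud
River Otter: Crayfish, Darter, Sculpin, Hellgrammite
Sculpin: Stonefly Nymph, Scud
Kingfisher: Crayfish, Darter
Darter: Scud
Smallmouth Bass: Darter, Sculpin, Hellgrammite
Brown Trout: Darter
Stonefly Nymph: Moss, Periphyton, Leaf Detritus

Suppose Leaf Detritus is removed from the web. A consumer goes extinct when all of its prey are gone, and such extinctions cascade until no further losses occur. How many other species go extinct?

Remove Leaf Detritus.
Round 1: Mayfly Nymph (all prey gone) → extinct.
No further losses. Total secondary extinctions: 1.

1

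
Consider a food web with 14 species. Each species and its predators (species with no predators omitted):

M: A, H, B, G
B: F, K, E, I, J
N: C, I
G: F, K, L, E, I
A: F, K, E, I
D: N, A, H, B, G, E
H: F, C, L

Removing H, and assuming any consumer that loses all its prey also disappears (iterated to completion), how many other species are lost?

Remove H.
Every predator of it retains at least one other prey: F still has A, B, G; C still has N; L still has G.
No consumer loses all prey, so no secondary extinctions occur.

0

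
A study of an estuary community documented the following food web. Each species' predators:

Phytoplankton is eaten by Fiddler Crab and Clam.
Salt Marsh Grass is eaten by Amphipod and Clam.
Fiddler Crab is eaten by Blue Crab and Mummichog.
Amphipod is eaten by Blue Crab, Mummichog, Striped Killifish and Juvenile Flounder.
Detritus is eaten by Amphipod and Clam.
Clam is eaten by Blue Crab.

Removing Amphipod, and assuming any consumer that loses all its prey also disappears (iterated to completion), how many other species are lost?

Remove Amphipod.
Round 1: Juvenile Flounder (all prey gone), Striped Killifish (all prey gone) → extinct.
No further losses. Total secondary extinctions: 2.

2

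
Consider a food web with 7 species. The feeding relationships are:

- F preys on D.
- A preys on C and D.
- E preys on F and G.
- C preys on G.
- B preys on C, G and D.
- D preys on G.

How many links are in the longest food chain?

One longest chain: G → D → F → E.
It has 4 species and 3 links.

3 links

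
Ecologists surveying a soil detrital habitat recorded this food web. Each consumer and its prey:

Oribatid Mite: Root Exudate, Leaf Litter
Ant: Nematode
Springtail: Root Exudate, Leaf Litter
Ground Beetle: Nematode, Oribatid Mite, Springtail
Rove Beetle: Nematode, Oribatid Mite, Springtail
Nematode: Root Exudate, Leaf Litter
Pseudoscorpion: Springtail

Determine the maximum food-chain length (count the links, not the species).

One longest chain: Root Exudate → Nematode → Ground Beetle.
It has 3 species and 2 links.

2 links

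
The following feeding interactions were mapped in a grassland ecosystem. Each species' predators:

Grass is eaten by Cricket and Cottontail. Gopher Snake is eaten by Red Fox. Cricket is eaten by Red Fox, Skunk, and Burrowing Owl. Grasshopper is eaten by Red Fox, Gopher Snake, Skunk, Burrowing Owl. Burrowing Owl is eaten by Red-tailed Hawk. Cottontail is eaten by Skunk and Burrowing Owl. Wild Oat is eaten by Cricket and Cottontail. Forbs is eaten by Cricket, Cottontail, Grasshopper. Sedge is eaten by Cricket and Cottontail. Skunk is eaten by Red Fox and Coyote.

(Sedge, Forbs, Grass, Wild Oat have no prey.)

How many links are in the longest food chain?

3 links

One longest chain: Sedge → Cricket → Skunk → Coyote.
It has 4 species and 3 links.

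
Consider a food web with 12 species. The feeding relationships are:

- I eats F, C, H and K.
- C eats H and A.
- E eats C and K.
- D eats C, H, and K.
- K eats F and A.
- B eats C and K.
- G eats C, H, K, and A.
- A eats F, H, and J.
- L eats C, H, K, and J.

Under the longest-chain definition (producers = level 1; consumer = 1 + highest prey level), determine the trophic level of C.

F is a producer → level 1.
A eats F (level 1); other prey at levels: J 1, H 1 → level 2.
C eats A (level 2); other prey at levels: H 1 → level 3.

Trophic level 3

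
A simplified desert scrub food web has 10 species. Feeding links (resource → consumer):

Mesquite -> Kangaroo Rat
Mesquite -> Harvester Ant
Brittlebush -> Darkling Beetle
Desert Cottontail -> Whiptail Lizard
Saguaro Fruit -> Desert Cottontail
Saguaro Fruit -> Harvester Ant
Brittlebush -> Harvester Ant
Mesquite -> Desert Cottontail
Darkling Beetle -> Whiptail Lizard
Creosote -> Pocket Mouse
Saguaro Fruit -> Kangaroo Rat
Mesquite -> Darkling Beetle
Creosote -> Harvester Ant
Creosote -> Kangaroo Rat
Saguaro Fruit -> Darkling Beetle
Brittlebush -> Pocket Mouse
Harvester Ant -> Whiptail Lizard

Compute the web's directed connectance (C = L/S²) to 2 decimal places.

The web has S = 10 species and L = 17 feeding links.
C = L / S² = 17 / 100 = 0.1700 ≈ 0.17.

C = 0.17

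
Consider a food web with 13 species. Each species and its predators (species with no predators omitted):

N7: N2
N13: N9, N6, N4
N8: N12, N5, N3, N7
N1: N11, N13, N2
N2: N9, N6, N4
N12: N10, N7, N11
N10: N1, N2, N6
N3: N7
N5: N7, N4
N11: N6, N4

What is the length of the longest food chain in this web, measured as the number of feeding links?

One longest chain: N8 → N12 → N10 → N1 → N13 → N9.
It has 6 species and 5 links.

5 links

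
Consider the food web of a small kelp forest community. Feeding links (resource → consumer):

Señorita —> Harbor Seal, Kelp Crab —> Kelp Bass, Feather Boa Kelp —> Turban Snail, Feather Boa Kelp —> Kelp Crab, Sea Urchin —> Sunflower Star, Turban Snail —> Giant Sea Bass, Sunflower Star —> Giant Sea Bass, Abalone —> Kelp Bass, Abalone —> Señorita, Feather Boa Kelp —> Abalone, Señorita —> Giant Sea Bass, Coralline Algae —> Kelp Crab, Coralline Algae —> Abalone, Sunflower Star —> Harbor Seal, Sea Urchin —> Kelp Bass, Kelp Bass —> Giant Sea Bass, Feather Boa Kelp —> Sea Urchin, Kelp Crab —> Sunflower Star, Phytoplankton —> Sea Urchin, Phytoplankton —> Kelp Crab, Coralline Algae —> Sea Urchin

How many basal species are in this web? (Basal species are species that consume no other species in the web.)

Basal species (no prey listed): Coralline Algae, Phytoplankton, Feather Boa Kelp.
Count: 3.

3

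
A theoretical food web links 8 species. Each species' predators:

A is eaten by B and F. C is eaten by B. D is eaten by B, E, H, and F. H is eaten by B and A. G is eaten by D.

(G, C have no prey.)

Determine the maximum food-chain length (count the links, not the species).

4 links

One longest chain: G → D → H → A → B.
It has 5 species and 4 links.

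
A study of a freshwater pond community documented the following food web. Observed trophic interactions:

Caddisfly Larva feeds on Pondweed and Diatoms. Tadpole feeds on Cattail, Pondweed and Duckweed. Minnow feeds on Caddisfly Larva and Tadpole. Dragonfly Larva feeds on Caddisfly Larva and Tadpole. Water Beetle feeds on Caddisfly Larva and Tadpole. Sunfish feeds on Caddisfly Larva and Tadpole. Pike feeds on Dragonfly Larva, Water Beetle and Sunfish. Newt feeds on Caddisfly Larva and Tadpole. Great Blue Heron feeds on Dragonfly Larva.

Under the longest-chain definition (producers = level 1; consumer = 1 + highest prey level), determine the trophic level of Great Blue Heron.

Pondweed is a producer → level 1.
Tadpole eats Pondweed (level 1); other prey at levels: Duckweed 1, Cattail 1 → level 2.
Dragonfly Larva eats Tadpole (level 2); other prey at levels: Caddisfly Larva 2 → level 3.
Great Blue Heron eats Dragonfly Larva → level 4.

Trophic level 4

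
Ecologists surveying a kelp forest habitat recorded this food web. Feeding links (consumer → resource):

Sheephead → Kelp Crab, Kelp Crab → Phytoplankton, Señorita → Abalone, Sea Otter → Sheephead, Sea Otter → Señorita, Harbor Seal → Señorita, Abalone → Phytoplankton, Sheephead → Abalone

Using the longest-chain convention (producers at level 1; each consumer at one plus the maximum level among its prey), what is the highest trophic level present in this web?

Producers (level 1): Phytoplankton.
Phytoplankton → Abalone → Sheephead → Sea Otter gives Sea Otter level 4.
No species has a prey at level 4, so no species reaches level 5.

4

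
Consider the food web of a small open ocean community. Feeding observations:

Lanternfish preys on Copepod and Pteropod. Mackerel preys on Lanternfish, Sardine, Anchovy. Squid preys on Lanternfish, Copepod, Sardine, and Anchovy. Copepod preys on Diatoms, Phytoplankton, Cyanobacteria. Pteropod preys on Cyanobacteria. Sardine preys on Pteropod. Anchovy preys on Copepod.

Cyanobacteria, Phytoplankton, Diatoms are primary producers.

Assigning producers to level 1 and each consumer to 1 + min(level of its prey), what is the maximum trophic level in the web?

4

Producers (level 1): Cyanobacteria, Phytoplankton, Diatoms.
Following each consumer down to its lowest-level prey: Cyanobacteria → Pteropod → Sardine → Mackerel (levels 1 through 4).
All prey of Mackerel (Sardine 3, Anchovy 3, Lanternfish 3) are at level 3 or above, so Mackerel is at level 1 + 3 = 4.
Every consumer has at least one prey at level 3 or below, so none exceeds level 4.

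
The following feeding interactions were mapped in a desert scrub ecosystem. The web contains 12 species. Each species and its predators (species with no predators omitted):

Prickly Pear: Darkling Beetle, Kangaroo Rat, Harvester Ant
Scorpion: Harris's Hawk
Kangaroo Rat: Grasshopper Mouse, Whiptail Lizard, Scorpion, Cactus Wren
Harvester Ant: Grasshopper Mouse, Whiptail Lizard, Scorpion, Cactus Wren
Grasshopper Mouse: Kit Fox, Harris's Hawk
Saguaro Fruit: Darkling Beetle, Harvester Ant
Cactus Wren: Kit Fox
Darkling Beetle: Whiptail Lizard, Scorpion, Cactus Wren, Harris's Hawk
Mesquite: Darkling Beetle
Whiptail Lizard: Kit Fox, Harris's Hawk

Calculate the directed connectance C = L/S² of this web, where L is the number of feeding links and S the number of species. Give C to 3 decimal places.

C = 0.167

The web has S = 12 species and L = 24 feeding links.
C = L / S² = 24 / 144 = 0.1667 ≈ 0.167.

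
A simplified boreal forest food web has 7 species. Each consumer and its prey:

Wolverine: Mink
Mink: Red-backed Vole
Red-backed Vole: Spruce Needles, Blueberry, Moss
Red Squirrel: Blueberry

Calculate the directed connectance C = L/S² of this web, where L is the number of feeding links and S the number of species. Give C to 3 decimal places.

C = 0.122

The web has S = 7 species and L = 6 feeding links.
C = L / S² = 6 / 49 = 0.1224 ≈ 0.122.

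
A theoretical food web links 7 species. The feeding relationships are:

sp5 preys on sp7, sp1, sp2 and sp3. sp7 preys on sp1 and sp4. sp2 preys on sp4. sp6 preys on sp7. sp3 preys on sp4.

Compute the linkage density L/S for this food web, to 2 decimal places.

There are L = 9 links among S = 7 species.
L/S = 9/7 = 1.2857 ≈ 1.29.

L/S = 1.29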